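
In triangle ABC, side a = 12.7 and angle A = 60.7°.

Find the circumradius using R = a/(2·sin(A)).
R = a/(2·sin(A)) = 12.7/(2·sin(60.7°))
sin(60.7°) ≈ 0.872069
R ≈ 12.7/(2·0.872069) = 12.7/1.74414 ≈ 7.28153

R = 7.282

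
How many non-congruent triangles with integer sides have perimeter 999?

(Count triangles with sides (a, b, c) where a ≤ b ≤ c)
Let a ≤ b ≤ c with a + b + c = 999. The only binding inequality is a + b > c, i.e. 999 − c > c, so c < 999/2; and c ≥ 999/3 since c is the largest side.
So 333 ≤ c ≤ 499. For each c, b runs from ⌈(999 − c)/2⌉ up to c (then a = 999 − b − c satisfies 1 ≤ a ≤ b automatically), giving c − ⌈(999 − c)/2⌉ + 1 choices.
Summing over c: 1 + 2 + 4 + 5 + … + 248 + 250  (167 terms, c = 333, …, 499) = 20917
Check (closed form: nearest integer to p²/48 for even p, (p+3)²/48 for odd p): (999+3)²/48 = 1002²/48 = 1004004/48 ≈ 20916.75 → 20917

20917 triangles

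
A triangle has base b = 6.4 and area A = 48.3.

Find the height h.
A = ½·b·h  ⇒  h = 2A/b = 2·48.3/6.4 = 96.6/6.4 ≈ 15.0937

h = 15.09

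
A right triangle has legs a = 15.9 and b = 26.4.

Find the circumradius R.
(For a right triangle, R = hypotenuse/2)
Hypotenuse c = √(a² + b²) = √(252.81 + 696.96) = √949.77 ≈ 30.8183
R = c/2 ≈ 30.8183/2 ≈ 15.4092

R = 15.41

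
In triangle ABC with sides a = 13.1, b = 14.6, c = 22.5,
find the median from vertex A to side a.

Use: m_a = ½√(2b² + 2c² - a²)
m_a = ½√(2·14.6² + 2·22.5² − 13.1²) = ½√(2·213.16 + 2·506.25 − 171.61) = ½√(426.32 + 1012.5 − 171.61) = ½√1267.21
√1267.21 ≈ 35.5979, so m_a ≈ 17.7989

m_a = 17.8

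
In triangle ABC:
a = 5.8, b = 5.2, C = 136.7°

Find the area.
Two sides and the included angle (SAS): A = ½·a·b·sin(C) = ½·5.8·5.2·sin(136.7°)
sin(136.7°) ≈ 0.685818
A ≈ ½·30.16·0.685818 = 15.08·0.685818 ≈ 10.3421

Area = 10.34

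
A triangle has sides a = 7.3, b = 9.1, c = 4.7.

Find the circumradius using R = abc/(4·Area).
First find the area with Heron's formula.
s = (7.3 + 9.1 + 4.7)/2 = 10.55
Area = √(s(s−a)(s−b)(s−c)) = √(10.55·3.25·1.45·5.85) ≈ √290.844 ≈ 17.0541
abc = 7.3·9.1·4.7 = 312.221
R = abc/(4·Area) ≈ 312.221/(4·17.0541) = 312.221/68.2166 ≈ 4.57691

R = 4.577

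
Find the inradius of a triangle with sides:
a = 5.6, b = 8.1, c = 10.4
r = Area/s where s is the semi-perimeter.
s = (5.6 + 8.1 + 10.4)/2 = 24.1/2 = 12.05
Area = √(s(s−a)(s−b)(s−c)) = √(12.05·6.45·3.95·1.65) ≈ √506.556 ≈ 22.5068
r ≈ 22.5068/12.05 ≈ 1.86778

r = 1.868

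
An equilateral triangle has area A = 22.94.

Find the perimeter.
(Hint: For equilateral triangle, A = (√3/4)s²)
A = (√3/4)s²  ⇒  s² = 4A/√3 = 4·22.94/√3 = 91.76/1.73205 ≈ 52.9777
s ≈ √52.9777 ≈ 7.27858
Perimeter = 3s ≈ 3·7.27858 ≈ 21.8357

Perimeter = 21.84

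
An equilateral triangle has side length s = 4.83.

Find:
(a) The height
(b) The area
(a) The height splits the triangle into two 30-60-90 halves: h = s·√3/2 = 4.83·1.73205/2 ≈ 8.36581/2 ≈ 4.1829
(b) Area = (√3/4)·s² = (√3/4)·4.83² = (√3/4)·23.3289 ≈ 0.433013·23.3289 ≈ 10.1017

Height = 4.183, Area = 10.1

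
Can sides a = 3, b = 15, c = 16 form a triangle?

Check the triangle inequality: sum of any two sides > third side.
a + b vs c: 3 + 15 = 18 > 16  ✓
a + c vs b: 3 + 16 = 19 > 15  ✓
b + c vs a: 15 + 16 = 31 > 3  ✓

Yes, triangle inequality satisfied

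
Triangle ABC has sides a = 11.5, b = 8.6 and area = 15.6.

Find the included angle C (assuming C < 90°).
Area = ½·a·b·sin(C)  ⇒  sin(C) = 2·Area/(a·b) = 2·15.6/(11.5·8.6) = 31.2/98.9 ≈ 0.31547
C = arcsin(0.31547) ≈ 18.3892° (taking the acute solution since C < 90°)

C = 18.39°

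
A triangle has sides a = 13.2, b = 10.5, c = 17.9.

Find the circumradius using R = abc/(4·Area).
First find the area with Heron's formula.
s = (13.2 + 10.5 + 17.9)/2 = 20.8
Area = √(s(s−a)(s−b)(s−c)) = √(20.8·7.6·10.3·2.9) ≈ √4721.85 ≈ 68.7157
abc = 13.2·10.5·17.9 = 2480.94
R = abc/(4·Area) ≈ 2480.94/(4·68.7157) = 2480.94/274.863 ≈ 9.0261

R = 9.026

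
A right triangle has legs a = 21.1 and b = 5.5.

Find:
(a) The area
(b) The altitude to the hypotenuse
(a) The legs are perpendicular, so Area = ½·a·b = ½·21.1·5.5 = ½·116.05 = 58.025
(b) Hypotenuse c = √(a² + b²) = √(445.21 + 30.25) = √475.46 ≈ 21.805
    Area = ½·c·h_c  ⇒  h_c = 2·Area/c = 116.05/21.805 ≈ 5.32216

Area = 58.025, h_c = 5.322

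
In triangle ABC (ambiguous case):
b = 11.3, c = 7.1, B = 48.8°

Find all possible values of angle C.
b/sin(B) = c/sin(C)  ⇒  sin(C) = c·sin(B)/b = 7.1·sin(48.8°)/11.3
sin(48.8°) ≈ 0.752415
sin(C) ≈ 7.1·0.752415/11.3 ≈ 5.34215/11.3 ≈ 0.472756
Candidate 1: C₁ = arcsin(0.472756) ≈ 28.2134°  →  A = 180° − 48.8° − 28.2134° ≈ 102.987° > 0, valid
Candidate 2: C₂ = 180° − C₁ ≈ 151.787°  →  A = 180° − 48.8° − 151.787° ≈ -20.5866° ≤ 0, not a valid triangle

C = 28.21° (one solution)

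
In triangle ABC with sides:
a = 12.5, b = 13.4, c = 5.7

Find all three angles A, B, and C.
Law of cosines for each angle (a² = 156.25, b² = 179.56, c² = 32.49):
cos(A) = (b² + c² − a²)/(2bc) = (179.56 + 32.49 − 156.25)/(2·13.4·5.7) = 55.8/152.76 ≈ 0.365279  ⇒  A ≈ 68.5753°
cos(B) = (a² + c² − b²)/(2ac) = (156.25 + 32.49 − 179.56)/(2·12.5·5.7) = 9.18/142.5 ≈ 0.0644211  ⇒  B ≈ 86.3064°
cos(C) = (a² + b² − c²)/(2ab) = (156.25 + 179.56 − 32.49)/(2·12.5·13.4) = 303.32/335 ≈ 0.905433  ⇒  C ≈ 25.1184°
Check: A + B + C ≈ 180°

A = 68.58°, B = 86.31°, C = 25.12°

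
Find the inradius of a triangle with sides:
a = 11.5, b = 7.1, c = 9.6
r = Area/s where s is the semi-perimeter.
s = (11.5 + 7.1 + 9.6)/2 = 28.2/2 = 14.1
Area = √(s(s−a)(s−b)(s−c)) = √(14.1·2.6·7·4.5) ≈ √1154.79 ≈ 33.9822
r ≈ 33.9822/14.1 ≈ 2.41009

r = 2.41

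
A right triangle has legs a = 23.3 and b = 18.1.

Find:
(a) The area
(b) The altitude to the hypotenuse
(a) The legs are perpendicular, so Area = ½·a·b = ½·23.3·18.1 = ½·421.73 = 210.865
(b) Hypotenuse c = √(a² + b²) = √(542.89 + 327.61) = √870.5 ≈ 29.5042
    Area = ½·c·h_c  ⇒  h_c = 2·Area/c = 421.73/29.5042 ≈ 14.2939

Area = 210.865, h_c = 14.29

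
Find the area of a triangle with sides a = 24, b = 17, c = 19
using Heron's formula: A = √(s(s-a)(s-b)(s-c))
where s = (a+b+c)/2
s = (24 + 17 + 19)/2 = 60/2 = 30
s − a = 6, s − b = 13, s − c = 11
s(s−a)(s−b)(s−c) = 30·6·13·11 = 25740
Area = √25740 ≈ 160.437

s = 30.0, Area = 160.4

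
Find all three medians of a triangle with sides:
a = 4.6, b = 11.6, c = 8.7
Median formula: m_a = ½√(2b² + 2c² − a²) (and cyclically). a² = 21.16, b² = 134.56, c² = 75.69.
m_a = ½√(2·134.56 + 2·75.69 − 21.16) = ½√399.34 ≈ ½·19.9835 ≈ 9.99175
m_b = ½√(2·21.16 + 2·75.69 − 134.56) = ½√59.14 ≈ ½·7.69025 ≈ 3.84513
m_c = ½√(2·21.16 + 2·134.56 − 75.69) = ½√235.75 ≈ ½·15.3542 ≈ 7.67708

m_a = 9.992, m_b = 3.845, m_c = 7.677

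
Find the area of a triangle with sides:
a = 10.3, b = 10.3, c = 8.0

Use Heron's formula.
s = (10.3 + 10.3 + 8.0)/2 = 28.6/2 = 14.3
s − a = 4, s − b = 4, s − c = 6.3
s(s−a)(s−b)(s−c) = 14.3·4·4·6.3 ≈ 1441.44
Area = √1441.44 ≈ 37.9663

Area = 37.97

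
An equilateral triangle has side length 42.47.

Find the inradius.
r = Area/s with s the semi-perimeter.
Area = (√3/4)·42.47² = (√3/4)·1803.7009 ≈ 0.433013·1803.7009 ≈ 781.025
s = 3·42.47/2 = 63.705
r ≈ 781.025/63.705 ≈ 12.26
(Equivalently r = side/(2√3) = 42.47/3.4641 ≈ 12.26.)

r = 12.26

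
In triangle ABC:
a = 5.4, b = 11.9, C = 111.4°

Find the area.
Two sides and the included angle (SAS): A = ½·a·b·sin(C) = ½·5.4·11.9·sin(111.4°)
sin(111.4°) ≈ 0.931056
A ≈ ½·64.26·0.931056 = 32.13·0.931056 ≈ 29.9148

Area = 29.91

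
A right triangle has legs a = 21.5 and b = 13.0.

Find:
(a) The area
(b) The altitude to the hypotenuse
(a) The legs are perpendicular, so Area = ½·a·b = ½·21.5·13.0 = ½·279.5 = 139.75
(b) Hypotenuse c = √(a² + b²) = √(462.25 + 169) = √631.25 ≈ 25.1247
    Area = ½·c·h_c  ⇒  h_c = 2·Area/c = 279.5/25.1247 ≈ 11.1245

Area = 139.75, h_c = 11.12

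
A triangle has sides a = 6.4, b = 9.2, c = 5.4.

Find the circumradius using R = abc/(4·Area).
First find the area with Heron's formula.
s = (6.4 + 9.2 + 5.4)/2 = 10.5
Area = √(s(s−a)(s−b)(s−c)) = √(10.5·4.1·1.3·5.1) ≈ √285.421 ≈ 16.8944
abc = 6.4·9.2·5.4 = 317.952
R = abc/(4·Area) ≈ 317.952/(4·16.8944) = 317.952/67.5777 ≈ 4.70498

R = 4.705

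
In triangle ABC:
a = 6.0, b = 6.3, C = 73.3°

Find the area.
Two sides and the included angle (SAS): A = ½·a·b·sin(C) = ½·6.0·6.3·sin(73.3°)
sin(73.3°) ≈ 0.957822
A ≈ ½·37.8·0.957822 = 18.9·0.957822 ≈ 18.1028

Area = 18.1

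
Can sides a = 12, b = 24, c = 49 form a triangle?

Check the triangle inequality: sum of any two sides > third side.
a + b vs c: 12 + 24 = 36 ≤ 49  ✗
a + c vs b: 12 + 49 = 61 > 24  ✓
b + c vs a: 24 + 49 = 73 > 12  ✓

No: 12 + 24 = 36 is not > 49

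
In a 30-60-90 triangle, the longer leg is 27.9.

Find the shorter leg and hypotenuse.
In a 30-60-90 triangle the sides are in ratio 1 : √3 : 2, so short leg = long leg/√3 and hypotenuse = 2·(short leg).
Short leg = 27.9/√3 ≈ 27.9/1.73205 ≈ 16.1081
Hypotenuse = 2·16.1081 ≈ 32.2161

Short leg = 16.11, Hypotenuse = 32.22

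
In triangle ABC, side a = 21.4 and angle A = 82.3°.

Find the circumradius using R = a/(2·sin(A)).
R = a/(2·sin(A)) = 21.4/(2·sin(82.3°))
sin(82.3°) ≈ 0.990983
R ≈ 21.4/(2·0.990983) = 21.4/1.98197 ≈ 10.7974

R = 10.8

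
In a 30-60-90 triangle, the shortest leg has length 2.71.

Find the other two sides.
In a 30-60-90 triangle the sides are in ratio 1 : √3 : 2 (short leg : long leg : hypotenuse).
Long leg = 2.71·√3 ≈ 2.71·1.73205 ≈ 4.69386
Hypotenuse = 2·2.71 = 5.42

Long leg = 2.71√3 = 4.694, Hypotenuse = 5.42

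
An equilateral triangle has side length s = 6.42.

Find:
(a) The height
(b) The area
(a) The height splits the triangle into two 30-60-90 halves: h = s·√3/2 = 6.42·1.73205/2 ≈ 11.1198/2 ≈ 5.55988
(b) Area = (√3/4)·s² = (√3/4)·6.42² = (√3/4)·41.2164 ≈ 0.433013·41.2164 ≈ 17.8472

Height = 5.56, Area = 17.85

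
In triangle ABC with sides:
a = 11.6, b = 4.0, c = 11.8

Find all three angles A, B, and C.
Law of cosines for each angle (a² = 134.56, b² = 16, c² = 139.24):
cos(A) = (b² + c² − a²)/(2bc) = (16 + 139.24 − 134.56)/(2·4.0·11.8) = 20.68/94.4 ≈ 0.219068  ⇒  A ≈ 77.3457°
cos(B) = (a² + c² − b²)/(2ac) = (134.56 + 139.24 − 16)/(2·11.6·11.8) = 257.8/273.76 ≈ 0.941701  ⇒  B ≈ 19.6608°
cos(C) = (a² + b² − c²)/(2ab) = (134.56 + 16 − 139.24)/(2·11.6·4.0) = 11.32/92.8 ≈ 0.121983  ⇒  C ≈ 82.9935°
Check: A + B + C ≈ 180°

A = 77.35°, B = 19.66°, C = 82.99°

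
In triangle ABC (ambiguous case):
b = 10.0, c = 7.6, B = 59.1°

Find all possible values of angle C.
b/sin(B) = c/sin(C)  ⇒  sin(C) = c·sin(B)/b = 7.6·sin(59.1°)/10.0
sin(59.1°) ≈ 0.858065
sin(C) ≈ 7.6·0.858065/10.0 ≈ 6.52129/10.0 ≈ 0.652129
Candidate 1: C₁ = arcsin(0.652129) ≈ 40.7023°  →  A = 180° − 59.1° − 40.7023° ≈ 80.1977° > 0, valid
Candidate 2: C₂ = 180° − C₁ ≈ 139.298°  →  A = 180° − 59.1° − 139.298° ≈ -18.3977° ≤ 0, not a valid triangle

C = 40.7° (one solution)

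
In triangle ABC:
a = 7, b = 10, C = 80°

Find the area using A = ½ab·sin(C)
A = ½·a·b·sin(C) = ½·7·10·sin(80°)
sin(80°) ≈ 0.984808
A ≈ ½·70·0.984808 = 35·0.984808 ≈ 34.4683

Area = 34.47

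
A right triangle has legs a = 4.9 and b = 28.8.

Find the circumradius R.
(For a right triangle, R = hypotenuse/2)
Hypotenuse c = √(a² + b²) = √(24.01 + 829.44) = √853.45 ≈ 29.2139
R = c/2 ≈ 29.2139/2 ≈ 14.6069

R = 14.61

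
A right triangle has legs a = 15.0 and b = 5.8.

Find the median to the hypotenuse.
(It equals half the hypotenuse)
Hypotenuse c = √(a² + b²) = √(225 + 33.64) = √258.64 ≈ 16.0823
Median to hypotenuse = c/2 ≈ 16.0823/2 ≈ 8.04114

Median = 8.041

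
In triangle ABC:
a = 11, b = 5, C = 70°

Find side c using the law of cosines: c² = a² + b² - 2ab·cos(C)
c² = 11² + 5² − 2·11·5·cos(70°)
cos(70°) ≈ 0.34202
c² ≈ 121 + 25 − 110·(0.34202) ≈ 146 − 37.6222 ≈ 108.378
c ≈ √108.378 ≈ 10.4105

c = 10.41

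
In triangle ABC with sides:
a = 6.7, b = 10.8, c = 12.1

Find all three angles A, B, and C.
Law of cosines for each angle (a² = 44.89, b² = 116.64, c² = 146.41):
cos(A) = (b² + c² − a²)/(2bc) = (116.64 + 146.41 − 44.89)/(2·10.8·12.1) = 218.16/261.36 ≈ 0.834711  ⇒  A ≈ 33.4143°
cos(B) = (a² + c² − b²)/(2ac) = (44.89 + 146.41 − 116.64)/(2·6.7·12.1) = 74.66/162.14 ≈ 0.460466  ⇒  B ≈ 62.5828°
cos(C) = (a² + b² − c²)/(2ab) = (44.89 + 116.64 − 146.41)/(2·6.7·10.8) = 15.12/144.72 ≈ 0.104478  ⇒  C ≈ 84.0029°
Check: A + B + C ≈ 180°

A = 33.41°, B = 62.58°, C = 84°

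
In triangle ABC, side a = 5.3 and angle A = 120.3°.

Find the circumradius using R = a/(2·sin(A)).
R = a/(2·sin(A)) = 5.3/(2·sin(120.3°))
sin(120.3°) ≈ 0.863396
R ≈ 5.3/(2·0.863396) = 5.3/1.72679 ≈ 3.06928

R = 3.069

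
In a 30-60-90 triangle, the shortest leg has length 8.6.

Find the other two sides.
In a 30-60-90 triangle the sides are in ratio 1 : √3 : 2 (short leg : long leg : hypotenuse).
Long leg = 8.6·√3 ≈ 8.6·1.73205 ≈ 14.8956
Hypotenuse = 2·8.6 = 17.2

Long leg = 8.6√3 = 14.9, Hypotenuse = 17.2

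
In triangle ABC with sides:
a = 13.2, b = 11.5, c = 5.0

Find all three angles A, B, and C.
Law of cosines for each angle (a² = 174.24, b² = 132.25, c² = 25):
cos(A) = (b² + c² − a²)/(2bc) = (132.25 + 25 − 174.24)/(2·11.5·5.0) = -16.99/115 ≈ -0.147739  ⇒  A ≈ 98.4959°
cos(B) = (a² + c² − b²)/(2ac) = (174.24 + 25 − 132.25)/(2·13.2·5.0) = 66.99/132 ≈ 0.5075  ⇒  B ≈ 59.5026°
cos(C) = (a² + b² − c²)/(2ab) = (174.24 + 132.25 − 25)/(2·13.2·11.5) = 281.49/303.6 ≈ 0.927174  ⇒  C ≈ 22.0015°
Check: A + B + C ≈ 180°

A = 98.5°, B = 59.5°, C = 22°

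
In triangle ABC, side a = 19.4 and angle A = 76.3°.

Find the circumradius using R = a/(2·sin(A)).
R = a/(2·sin(A)) = 19.4/(2·sin(76.3°))
sin(76.3°) ≈ 0.971549
R ≈ 19.4/(2·0.971549) = 19.4/1.9431 ≈ 9.98406

R = 9.984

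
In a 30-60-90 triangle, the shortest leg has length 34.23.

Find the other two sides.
In a 30-60-90 triangle the sides are in ratio 1 : √3 : 2 (short leg : long leg : hypotenuse).
Long leg = 34.23·√3 ≈ 34.23·1.73205 ≈ 59.2881
Hypotenuse = 2·34.23 = 68.46

Long leg = 34.23√3 = 59.29, Hypotenuse = 68.46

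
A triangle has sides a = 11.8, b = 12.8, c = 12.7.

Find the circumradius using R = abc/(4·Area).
First find the area with Heron's formula.
s = (11.8 + 12.8 + 12.7)/2 = 18.65
Area = √(s(s−a)(s−b)(s−c)) = √(18.65·6.85·5.85·5.95) ≈ √4446.75 ≈ 66.6839
abc = 11.8·12.8·12.7 = 1918.208
R = abc/(4·Area) ≈ 1918.208/(4·66.6839) = 1918.208/266.736 ≈ 7.19142

R = 7.191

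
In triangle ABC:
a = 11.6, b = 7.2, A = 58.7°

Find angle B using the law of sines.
a/sin(A) = b/sin(B)  ⇒  sin(B) = b·sin(A)/a = 7.2·sin(58.7°)/11.6
sin(58.7°) ≈ 0.854459
sin(B) ≈ 7.2·0.854459/11.6 ≈ 6.1521/11.6 ≈ 0.530354
B = arcsin(0.530354) ≈ 32.0294°
(Since b ≤ a we need B ≤ A, so the obtuse alternative 180° − 32.0294° ≈ 147.971° is rejected.)

B = 32.03°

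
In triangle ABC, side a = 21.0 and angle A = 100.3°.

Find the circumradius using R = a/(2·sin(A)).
R = a/(2·sin(A)) = 21.0/(2·sin(100.3°))
sin(100.3°) ≈ 0.983885
R ≈ 21.0/(2·0.983885) = 21.0/1.96777 ≈ 10.672

R = 10.67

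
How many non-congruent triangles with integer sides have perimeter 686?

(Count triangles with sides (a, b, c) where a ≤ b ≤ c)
Let a ≤ b ≤ c with a + b + c = 686. The only binding inequality is a + b > c, i.e. 686 − c > c, so c < 686/2; and c ≥ 686/3 since c is the largest side.
So 229 ≤ c ≤ 342. For each c, b runs from ⌈(686 − c)/2⌉ up to c (then a = 686 − b − c satisfies 1 ≤ a ≤ b automatically), giving c − ⌈(686 − c)/2⌉ + 1 choices.
Summing over c: 1 + 3 + 4 + 6 + … + 169 + 171  (114 terms, c = 229, …, 342) = 9804
Check (closed form: nearest integer to p²/48 for even p, (p+3)²/48 for odd p): 686²/48 = 470596/48 ≈ 9804.08 → 9804

9804 triangles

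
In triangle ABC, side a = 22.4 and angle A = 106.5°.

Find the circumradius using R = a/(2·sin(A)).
R = a/(2·sin(A)) = 22.4/(2·sin(106.5°))
sin(106.5°) ≈ 0.95882
R ≈ 22.4/(2·0.95882) = 22.4/1.91764 ≈ 11.681

R = 11.68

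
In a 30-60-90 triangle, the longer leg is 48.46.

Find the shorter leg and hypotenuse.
In a 30-60-90 triangle the sides are in ratio 1 : √3 : 2, so short leg = long leg/√3 and hypotenuse = 2·(short leg).
Short leg = 48.46/√3 ≈ 48.46/1.73205 ≈ 27.9784
Hypotenuse = 2·27.9784 ≈ 55.9568

Short leg = 27.98, Hypotenuse = 55.96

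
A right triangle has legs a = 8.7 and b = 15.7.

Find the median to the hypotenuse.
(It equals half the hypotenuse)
Hypotenuse c = √(a² + b²) = √(75.69 + 246.49) = √322.18 ≈ 17.9494
Median to hypotenuse = c/2 ≈ 17.9494/2 ≈ 8.97469

Median = 8.975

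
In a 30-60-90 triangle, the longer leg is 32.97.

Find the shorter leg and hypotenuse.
In a 30-60-90 triangle the sides are in ratio 1 : √3 : 2, so short leg = long leg/√3 and hypotenuse = 2·(short leg).
Short leg = 32.97/√3 ≈ 32.97/1.73205 ≈ 19.0352
Hypotenuse = 2·19.0352 ≈ 38.0705

Short leg = 19.04, Hypotenuse = 38.07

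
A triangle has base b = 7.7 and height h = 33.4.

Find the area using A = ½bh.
A = ½·b·h = ½·7.7·33.4 = ½·257.18 = 128.59

Area = 128.59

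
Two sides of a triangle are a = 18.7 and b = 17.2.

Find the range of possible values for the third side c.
Triangle inequality: |a − b| < c < a + b
|a − b| = |18.7 − 17.2| = 1.5
a + b = 18.7 + 17.2 = 35.9

1.5 < c < 35.9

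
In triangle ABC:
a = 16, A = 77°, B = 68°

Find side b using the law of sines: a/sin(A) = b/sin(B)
a/sin(A) = b/sin(B)  ⇒  b = a·sin(B)/sin(A) = 16·sin(68°)/sin(77°)
sin(68°) ≈ 0.927184, sin(77°) ≈ 0.97437
b ≈ 16·0.927184/0.97437 ≈ 14.8349/0.97437 ≈ 15.2252

b = 15.23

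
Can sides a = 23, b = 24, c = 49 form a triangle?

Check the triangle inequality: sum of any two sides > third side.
a + b vs c: 23 + 24 = 47 ≤ 49  ✗
a + c vs b: 23 + 49 = 72 > 24  ✓
b + c vs a: 24 + 49 = 73 > 23  ✓

No: 23 + 24 = 47 is not > 49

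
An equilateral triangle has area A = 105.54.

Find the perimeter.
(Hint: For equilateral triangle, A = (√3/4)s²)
A = (√3/4)s²  ⇒  s² = 4A/√3 = 4·105.54/√3 = 422.16/1.73205 ≈ 243.734
s ≈ √243.734 ≈ 15.612
Perimeter = 3s ≈ 3·15.612 ≈ 46.836

Perimeter = 46.84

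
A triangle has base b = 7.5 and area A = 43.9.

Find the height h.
A = ½·b·h  ⇒  h = 2A/b = 2·43.9/7.5 = 87.8/7.5 ≈ 11.7067

h = 11.71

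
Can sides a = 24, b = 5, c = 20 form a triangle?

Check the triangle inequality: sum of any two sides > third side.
a + b vs c: 24 + 5 = 29 > 20  ✓
a + c vs b: 24 + 20 = 44 > 5  ✓
b + c vs a: 5 + 20 = 25 > 24  ✓

Yes, triangle inequality satisfied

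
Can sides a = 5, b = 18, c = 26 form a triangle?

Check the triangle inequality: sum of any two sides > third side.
a + b vs c: 5 + 18 = 23 ≤ 26  ✗
a + c vs b: 5 + 26 = 31 > 18  ✓
b + c vs a: 18 + 26 = 44 > 5  ✓

No: 5 + 18 = 23 is not > 26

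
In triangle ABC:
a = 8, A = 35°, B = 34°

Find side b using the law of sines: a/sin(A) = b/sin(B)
a/sin(A) = b/sin(B)  ⇒  b = a·sin(B)/sin(A) = 8·sin(34°)/sin(35°)
sin(34°) ≈ 0.559193, sin(35°) ≈ 0.573576
b ≈ 8·0.559193/0.573576 ≈ 4.47354/0.573576 ≈ 7.79938

b = 7.799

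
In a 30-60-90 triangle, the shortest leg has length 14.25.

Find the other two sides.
In a 30-60-90 triangle the sides are in ratio 1 : √3 : 2 (short leg : long leg : hypotenuse).
Long leg = 14.25·√3 ≈ 14.25·1.73205 ≈ 24.6817
Hypotenuse = 2·14.25 = 28.5

Long leg = 14.25√3 = 24.68, Hypotenuse = 28.5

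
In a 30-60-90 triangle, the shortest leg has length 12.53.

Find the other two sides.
In a 30-60-90 triangle the sides are in ratio 1 : √3 : 2 (short leg : long leg : hypotenuse).
Long leg = 12.53·√3 ≈ 12.53·1.73205 ≈ 21.7026
Hypotenuse = 2·12.53 = 25.06

Long leg = 12.53√3 = 21.7, Hypotenuse = 25.06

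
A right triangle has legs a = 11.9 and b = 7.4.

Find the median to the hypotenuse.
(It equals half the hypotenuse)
Hypotenuse c = √(a² + b²) = √(141.61 + 54.76) = √196.37 ≈ 14.0132
Median to hypotenuse = c/2 ≈ 14.0132/2 ≈ 7.0066

Median = 7.007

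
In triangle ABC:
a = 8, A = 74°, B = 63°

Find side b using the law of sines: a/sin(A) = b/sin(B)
a/sin(A) = b/sin(B)  ⇒  b = a·sin(B)/sin(A) = 8·sin(63°)/sin(74°)
sin(63°) ≈ 0.891007, sin(74°) ≈ 0.961262
b ≈ 8·0.891007/0.961262 ≈ 7.12805/0.961262 ≈ 7.41531

b = 7.415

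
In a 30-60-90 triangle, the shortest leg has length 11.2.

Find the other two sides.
In a 30-60-90 triangle the sides are in ratio 1 : √3 : 2 (short leg : long leg : hypotenuse).
Long leg = 11.2·√3 ≈ 11.2·1.73205 ≈ 19.399
Hypotenuse = 2·11.2 = 22.4

Long leg = 11.2√3 = 19.4, Hypotenuse = 22.4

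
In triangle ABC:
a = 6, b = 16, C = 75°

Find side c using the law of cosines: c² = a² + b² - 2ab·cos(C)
c² = 6² + 16² − 2·6·16·cos(75°)
cos(75°) ≈ 0.258819
c² ≈ 36 + 256 − 192·(0.258819) ≈ 292 − 49.6933 ≈ 242.307
c ≈ √242.307 ≈ 15.5662

c = 15.57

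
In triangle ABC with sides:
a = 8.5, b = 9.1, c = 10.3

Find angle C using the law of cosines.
c² = a² + b² − 2ab·cos(C)  ⇒  cos(C) = (a² + b² − c²)/(2ab)
cos(C) = (8.5² + 9.1² − 10.3²)/(2·8.5·9.1) = (72.25 + 82.81 − 106.09)/154.7 = 48.97/154.7 ≈ 0.316548
C = arccos(0.316548) ≈ 71.5457°

C = 71.55°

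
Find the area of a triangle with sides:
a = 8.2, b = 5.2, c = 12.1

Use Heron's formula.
s = (8.2 + 5.2 + 12.1)/2 = 25.5/2 = 12.75
s − a = 4.55, s − b = 7.55, s − c = 0.65
s(s−a)(s−b)(s−c) = 12.75·4.55·7.55·0.65 ≈ 284.696
Area = √284.696 ≈ 16.8729

Area = 16.87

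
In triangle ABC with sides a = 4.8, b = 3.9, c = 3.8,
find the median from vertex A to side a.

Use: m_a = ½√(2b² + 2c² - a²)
m_a = ½√(2·3.9² + 2·3.8² − 4.8²) = ½√(2·15.21 + 2·14.44 − 23.04) = ½√(30.42 + 28.88 − 23.04) = ½√36.26
√36.26 ≈ 6.02163, so m_a ≈ 3.01081

m_a = 3.011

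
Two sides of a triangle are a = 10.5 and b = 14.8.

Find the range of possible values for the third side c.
Triangle inequality: |a − b| < c < a + b
|a − b| = |10.5 − 14.8| = 4.3
a + b = 10.5 + 14.8 = 25.3

4.3 < c < 25.3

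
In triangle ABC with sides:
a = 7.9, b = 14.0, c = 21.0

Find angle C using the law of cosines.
c² = a² + b² − 2ab·cos(C)  ⇒  cos(C) = (a² + b² − c²)/(2ab)
cos(C) = (7.9² + 14.0² − 21.0²)/(2·7.9·14.0) = (62.41 + 196 − 441)/221.2 = -182.59/221.2 ≈ -0.825452
C = arccos(-0.825452) ≈ 145.634°

C = 145.6°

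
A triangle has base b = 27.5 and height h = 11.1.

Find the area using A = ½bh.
A = ½·b·h = ½·27.5·11.1 = ½·305.25 = 152.625

Area = 152.625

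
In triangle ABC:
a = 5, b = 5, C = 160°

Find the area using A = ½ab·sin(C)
A = ½·a·b·sin(C) = ½·5·5·sin(160°)
sin(160°) ≈ 0.34202
A ≈ ½·25·0.34202 = 12.5·0.34202 ≈ 4.27525

Area = 4.275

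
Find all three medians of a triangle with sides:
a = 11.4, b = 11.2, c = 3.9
Median formula: m_a = ½√(2b² + 2c² − a²) (and cyclically). a² = 129.96, b² = 125.44, c² = 15.21.
m_a = ½√(2·125.44 + 2·15.21 − 129.96) = ½√151.34 ≈ ½·12.302 ≈ 6.15102
m_b = ½√(2·129.96 + 2·15.21 − 125.44) = ½√164.9 ≈ ½·12.8413 ≈ 6.42067
m_c = ½√(2·129.96 + 2·125.44 − 15.21) = ½√495.59 ≈ ½·22.2619 ≈ 11.1309

m_a = 6.151, m_b = 6.421, m_c = 11.13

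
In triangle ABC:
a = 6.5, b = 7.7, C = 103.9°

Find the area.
Two sides and the included angle (SAS): A = ½·a·b·sin(C) = ½·6.5·7.7·sin(103.9°)
sin(103.9°) ≈ 0.970716
A ≈ ½·50.05·0.970716 = 25.025·0.970716 ≈ 24.2922

Area = 24.29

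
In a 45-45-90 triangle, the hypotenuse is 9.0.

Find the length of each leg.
In a 45-45-90 triangle hypotenuse = leg·√2, so leg = hypotenuse/√2.
Leg = 9.0/√2 ≈ 9.0/1.41421 ≈ 6.36396

Each leg = 6.364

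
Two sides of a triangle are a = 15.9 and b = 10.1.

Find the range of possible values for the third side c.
Triangle inequality: |a − b| < c < a + b
|a − b| = |15.9 − 10.1| = 5.8
a + b = 15.9 + 10.1 = 26

5.8 < c < 26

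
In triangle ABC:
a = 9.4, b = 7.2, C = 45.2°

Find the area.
Two sides and the included angle (SAS): A = ½·a·b·sin(C) = ½·9.4·7.2·sin(45.2°)
sin(45.2°) ≈ 0.709571
A ≈ ½·67.68·0.709571 = 33.84·0.709571 ≈ 24.0119

Area = 24.01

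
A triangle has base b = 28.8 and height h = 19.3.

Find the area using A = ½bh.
A = ½·b·h = ½·28.8·19.3 = ½·555.84 = 277.92

Area = 277.92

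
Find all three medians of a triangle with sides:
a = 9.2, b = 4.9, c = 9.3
Median formula: m_a = ½√(2b² + 2c² − a²) (and cyclically). a² = 84.64, b² = 24.01, c² = 86.49.
m_a = ½√(2·24.01 + 2·86.49 − 84.64) = ½√136.36 ≈ ½·11.6773 ≈ 5.83866
m_b = ½√(2·84.64 + 2·86.49 − 24.01) = ½√318.25 ≈ ½·17.8396 ≈ 8.91978
m_c = ½√(2·84.64 + 2·24.01 − 86.49) = ½√130.81 ≈ ½·11.4372 ≈ 5.71861

m_a = 5.839, m_b = 8.92, m_c = 5.719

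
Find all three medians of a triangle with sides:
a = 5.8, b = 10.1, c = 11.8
Median formula: m_a = ½√(2b² + 2c² − a²) (and cyclically). a² = 33.64, b² = 102.01, c² = 139.24.
m_a = ½√(2·102.01 + 2·139.24 − 33.64) = ½√448.86 ≈ ½·21.1863 ≈ 10.5932
m_b = ½√(2·33.64 + 2·139.24 − 102.01) = ½√243.75 ≈ ½·15.6125 ≈ 7.80625
m_c = ½√(2·33.64 + 2·102.01 − 139.24) = ½√132.06 ≈ ½·11.4917 ≈ 5.74587

m_a = 10.59, m_b = 7.806, m_c = 5.746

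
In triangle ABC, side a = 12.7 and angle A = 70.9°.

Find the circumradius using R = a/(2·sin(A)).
R = a/(2·sin(A)) = 12.7/(2·sin(70.9°))
sin(70.9°) ≈ 0.944949
R ≈ 12.7/(2·0.944949) = 12.7/1.8899 ≈ 6.71994

R = 6.72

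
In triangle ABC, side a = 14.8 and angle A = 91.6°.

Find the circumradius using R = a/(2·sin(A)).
R = a/(2·sin(A)) = 14.8/(2·sin(91.6°))
sin(91.6°) ≈ 0.99961
R ≈ 14.8/(2·0.99961) = 14.8/1.99922 ≈ 7.40289

R = 7.403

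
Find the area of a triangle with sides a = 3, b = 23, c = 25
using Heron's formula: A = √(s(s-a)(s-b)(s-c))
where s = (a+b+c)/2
s = (3 + 23 + 25)/2 = 51/2 = 25.5
s − a = 22.5, s − b = 2.5, s − c = 0.5
s(s−a)(s−b)(s−c) = 25.5·22.5·2.5·0.5 = 717.1875
Area = √717.1875 ≈ 26.7804

s = 25.5, Area = 26.78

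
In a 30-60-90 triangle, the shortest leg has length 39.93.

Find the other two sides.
In a 30-60-90 triangle the sides are in ratio 1 : √3 : 2 (short leg : long leg : hypotenuse).
Long leg = 39.93·√3 ≈ 39.93·1.73205 ≈ 69.1608
Hypotenuse = 2·39.93 = 79.86

Long leg = 39.93√3 = 69.16, Hypotenuse = 79.86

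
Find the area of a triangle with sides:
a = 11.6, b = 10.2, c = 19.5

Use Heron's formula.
s = (11.6 + 10.2 + 19.5)/2 = 41.3/2 = 20.65
s − a = 9.05, s − b = 10.45, s − c = 1.15
s(s−a)(s−b)(s−c) = 20.65·9.05·10.45·1.15 ≈ 2245.86
Area = √2245.86 ≈ 47.3905

Area = 47.39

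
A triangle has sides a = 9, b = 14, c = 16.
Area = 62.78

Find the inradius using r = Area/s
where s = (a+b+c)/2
s = (9 + 14 + 16)/2 = 39/2 = 19.5
r = Area/s = 62.78/19.5 ≈ 3.21949

r = 3.219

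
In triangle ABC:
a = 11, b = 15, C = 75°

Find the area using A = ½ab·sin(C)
A = ½·a·b·sin(C) = ½·11·15·sin(75°)
sin(75°) ≈ 0.965926
A ≈ ½·165·0.965926 = 82.5·0.965926 ≈ 79.6889

Area = 79.69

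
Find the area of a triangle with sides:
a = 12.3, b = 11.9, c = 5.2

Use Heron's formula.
s = (12.3 + 11.9 + 5.2)/2 = 29.4/2 = 14.7
s − a = 2.4, s − b = 2.8, s − c = 9.5
s(s−a)(s−b)(s−c) = 14.7·2.4·2.8·9.5 ≈ 938.448
Area = √938.448 ≈ 30.6341

Area = 30.63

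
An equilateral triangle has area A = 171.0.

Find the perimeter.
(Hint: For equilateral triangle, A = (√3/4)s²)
A = (√3/4)s²  ⇒  s² = 4A/√3 = 4·171.0/√3 = 684/1.73205 ≈ 394.908
s ≈ √394.908 ≈ 19.8723
Perimeter = 3s ≈ 3·19.8723 ≈ 59.6168

Perimeter = 59.62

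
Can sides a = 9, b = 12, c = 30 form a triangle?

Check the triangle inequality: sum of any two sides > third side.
a + b vs c: 9 + 12 = 21 ≤ 30  ✗
a + c vs b: 9 + 30 = 39 > 12  ✓
b + c vs a: 12 + 30 = 42 > 9  ✓

No: 9 + 12 = 21 is not > 30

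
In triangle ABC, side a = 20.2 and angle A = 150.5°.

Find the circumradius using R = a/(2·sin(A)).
R = a/(2·sin(A)) = 20.2/(2·sin(150.5°))
sin(150.5°) ≈ 0.492424
R ≈ 20.2/(2·0.492424) = 20.2/0.984847 ≈ 20.5108

R = 20.51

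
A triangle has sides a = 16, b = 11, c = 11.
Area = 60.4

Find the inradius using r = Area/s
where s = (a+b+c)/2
s = (16 + 11 + 11)/2 = 38/2 = 19
r = Area/s = 60.4/19 ≈ 3.17895

r = 3.179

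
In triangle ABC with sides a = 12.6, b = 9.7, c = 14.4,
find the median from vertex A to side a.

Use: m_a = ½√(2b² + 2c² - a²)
m_a = ½√(2·9.7² + 2·14.4² − 12.6²) = ½√(2·94.09 + 2·207.36 − 158.76) = ½√(188.18 + 414.72 − 158.76) = ½√444.14
√444.14 ≈ 21.0746, so m_a ≈ 10.5373

m_a = 10.54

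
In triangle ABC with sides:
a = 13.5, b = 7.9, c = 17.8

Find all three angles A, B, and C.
Law of cosines for each angle (a² = 182.25, b² = 62.41, c² = 316.84):
cos(A) = (b² + c² − a²)/(2bc) = (62.41 + 316.84 − 182.25)/(2·7.9·17.8) = 197/281.24 ≈ 0.700469  ⇒  A ≈ 45.5353°
cos(B) = (a² + c² − b²)/(2ac) = (182.25 + 316.84 − 62.41)/(2·13.5·17.8) = 436.68/480.6 ≈ 0.908614  ⇒  B ≈ 24.6855°
cos(C) = (a² + b² − c²)/(2ab) = (182.25 + 62.41 − 316.84)/(2·13.5·7.9) = -72.18/213.3 ≈ -0.338397  ⇒  C ≈ 109.779°
Check: A + B + C ≈ 180°

A = 45.54°, B = 24.69°, C = 109.8°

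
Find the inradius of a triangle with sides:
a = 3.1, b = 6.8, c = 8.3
r = Area/s where s is the semi-perimeter.
s = (3.1 + 6.8 + 8.3)/2 = 18.2/2 = 9.1
Area = √(s(s−a)(s−b)(s−c)) = √(9.1·6·2.3·0.8) ≈ √100.464 ≈ 10.0232
r ≈ 10.0232/9.1 ≈ 1.10145

r = 1.101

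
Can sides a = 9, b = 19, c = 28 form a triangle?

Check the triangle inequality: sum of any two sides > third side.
a + b vs c: 9 + 19 = 28 ≤ 28  ✗
a + c vs b: 9 + 28 = 37 > 19  ✓
b + c vs a: 19 + 28 = 47 > 9  ✓

No: 9 + 19 = 28 is not > 28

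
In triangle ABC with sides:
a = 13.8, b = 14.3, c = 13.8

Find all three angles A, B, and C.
Law of cosines for each angle (a² = 190.44, b² = 204.49, c² = 190.44):
cos(A) = (b² + c² − a²)/(2bc) = (204.49 + 190.44 − 190.44)/(2·14.3·13.8) = 204.49/394.68 ≈ 0.518116  ⇒  A ≈ 58.794°
cos(B) = (a² + c² − b²)/(2ac) = (190.44 + 190.44 − 204.49)/(2·13.8·13.8) = 176.39/380.88 ≈ 0.463112  ⇒  B ≈ 62.4119°
cos(C) = (a² + b² − c²)/(2ab) = (190.44 + 204.49 − 190.44)/(2·13.8·14.3) = 204.49/394.68 ≈ 0.518116  ⇒  C ≈ 58.794°
Check: A + B + C ≈ 180°

A = 58.79°, B = 62.41°, C = 58.79°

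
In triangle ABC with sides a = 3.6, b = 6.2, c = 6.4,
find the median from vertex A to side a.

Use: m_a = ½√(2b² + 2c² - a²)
m_a = ½√(2·6.2² + 2·6.4² − 3.6²) = ½√(2·38.44 + 2·40.96 − 12.96) = ½√(76.88 + 81.92 − 12.96) = ½√145.84
√145.84 ≈ 12.0764, so m_a ≈ 6.03821

m_a = 6.038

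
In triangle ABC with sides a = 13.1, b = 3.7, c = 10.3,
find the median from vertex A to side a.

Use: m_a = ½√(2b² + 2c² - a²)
m_a = ½√(2·3.7² + 2·10.3² − 13.1²) = ½√(2·13.69 + 2·106.09 − 171.61) = ½√(27.38 + 212.18 − 171.61) = ½√67.95
√67.95 ≈ 8.24318, so m_a ≈ 4.12159

m_a = 4.122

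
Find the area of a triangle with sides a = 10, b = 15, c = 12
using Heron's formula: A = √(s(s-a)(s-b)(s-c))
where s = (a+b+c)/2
s = (10 + 15 + 12)/2 = 37/2 = 18.5
s − a = 8.5, s − b = 3.5, s − c = 6.5
s(s−a)(s−b)(s−c) = 18.5·8.5·3.5·6.5 = 3577.4375
Area = √3577.4375 ≈ 59.8117

s = 18.5, Area = 59.81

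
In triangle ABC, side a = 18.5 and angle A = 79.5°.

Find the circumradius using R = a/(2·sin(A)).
R = a/(2·sin(A)) = 18.5/(2·sin(79.5°))
sin(79.5°) ≈ 0.983255
R ≈ 18.5/(2·0.983255) = 18.5/1.96651 ≈ 9.40753

R = 9.408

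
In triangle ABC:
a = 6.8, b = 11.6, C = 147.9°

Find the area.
Two sides and the included angle (SAS): A = ½·a·b·sin(C) = ½·6.8·11.6·sin(147.9°)
sin(147.9°) ≈ 0.531399
A ≈ ½·78.88·0.531399 = 39.44·0.531399 ≈ 20.9584

Area = 20.96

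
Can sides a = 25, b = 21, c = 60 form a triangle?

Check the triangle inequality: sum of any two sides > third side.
a + b vs c: 25 + 21 = 46 ≤ 60  ✗
a + c vs b: 25 + 60 = 85 > 21  ✓
b + c vs a: 21 + 60 = 81 > 25  ✓

No: 25 + 21 = 46 is not > 60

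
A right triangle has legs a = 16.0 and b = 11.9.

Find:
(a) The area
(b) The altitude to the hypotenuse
(a) The legs are perpendicular, so Area = ½·a·b = ½·16.0·11.9 = ½·190.4 = 95.2
(b) Hypotenuse c = √(a² + b²) = √(256 + 141.61) = √397.61 ≈ 19.9402
    Area = ½·c·h_c  ⇒  h_c = 2·Area/c = 190.4/19.9402 ≈ 9.54857

Area = 95.2, h_c = 9.549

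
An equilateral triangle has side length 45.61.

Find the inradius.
r = Area/s with s the semi-perimeter.
Area = (√3/4)·45.61² = (√3/4)·2080.2721 ≈ 0.433013·2080.2721 ≈ 900.784
s = 3·45.61/2 = 68.415
r ≈ 900.784/68.415 ≈ 13.1665
(Equivalently r = side/(2√3) = 45.61/3.4641 ≈ 13.1665.)

r = 13.17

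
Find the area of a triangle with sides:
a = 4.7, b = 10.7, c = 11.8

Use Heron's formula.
s = (4.7 + 10.7 + 11.8)/2 = 27.2/2 = 13.6
s − a = 8.9, s − b = 2.9, s − c = 1.8
s(s−a)(s−b)(s−c) = 13.6·8.9·2.9·1.8 ≈ 631.829
Area = √631.829 ≈ 25.1362

Area = 25.14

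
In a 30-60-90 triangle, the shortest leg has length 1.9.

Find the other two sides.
In a 30-60-90 triangle the sides are in ratio 1 : √3 : 2 (short leg : long leg : hypotenuse).
Long leg = 1.9·√3 ≈ 1.9·1.73205 ≈ 3.2909
Hypotenuse = 2·1.9 = 3.8

Long leg = 1.9√3 = 3.291, Hypotenuse = 3.8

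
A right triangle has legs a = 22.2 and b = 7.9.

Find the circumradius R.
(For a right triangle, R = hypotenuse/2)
Hypotenuse c = √(a² + b²) = √(492.84 + 62.41) = √555.25 ≈ 23.5637
R = c/2 ≈ 23.5637/2 ≈ 11.7819

R = 11.78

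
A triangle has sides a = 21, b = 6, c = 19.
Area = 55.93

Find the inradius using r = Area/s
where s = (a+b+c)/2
s = (21 + 6 + 19)/2 = 46/2 = 23
r = Area/s = 55.93/23 ≈ 2.43174

r = 2.432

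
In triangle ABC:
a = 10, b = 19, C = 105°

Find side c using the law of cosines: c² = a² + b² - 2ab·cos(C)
c² = 10² + 19² − 2·10·19·cos(105°)
cos(105°) ≈ -0.258819
c² ≈ 100 + 361 − 380·(-0.258819) ≈ 461 + 98.3512 ≈ 559.351
c ≈ √559.351 ≈ 23.6506

c = 23.65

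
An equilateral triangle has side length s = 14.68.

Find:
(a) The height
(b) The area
(a) The height splits the triangle into two 30-60-90 halves: h = s·√3/2 = 14.68·1.73205/2 ≈ 25.4265/2 ≈ 12.7133
(b) Area = (√3/4)·s² = (√3/4)·14.68² = (√3/4)·215.5024 ≈ 0.433013·215.5024 ≈ 93.3153

Height = 12.71, Area = 93.32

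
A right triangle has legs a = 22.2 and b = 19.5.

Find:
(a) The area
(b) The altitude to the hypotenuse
(a) The legs are perpendicular, so Area = ½·a·b = ½·22.2·19.5 = ½·432.9 = 216.45
(b) Hypotenuse c = √(a² + b²) = √(492.84 + 380.25) = √873.09 ≈ 29.5481
    Area = ½·c·h_c  ⇒  h_c = 2·Area/c = 432.9/29.5481 ≈ 14.6507

Area = 216.45, h_c = 14.65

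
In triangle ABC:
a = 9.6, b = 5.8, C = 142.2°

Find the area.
Two sides and the included angle (SAS): A = ½·a·b·sin(C) = ½·9.6·5.8·sin(142.2°)
sin(142.2°) ≈ 0.612907
A ≈ ½·55.68·0.612907 = 27.84·0.612907 ≈ 17.0633

Area = 17.06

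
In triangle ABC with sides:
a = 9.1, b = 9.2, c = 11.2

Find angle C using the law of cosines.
c² = a² + b² − 2ab·cos(C)  ⇒  cos(C) = (a² + b² − c²)/(2ab)
cos(C) = (9.1² + 9.2² − 11.2²)/(2·9.1·9.2) = (82.81 + 84.64 − 125.44)/167.44 = 42.01/167.44 ≈ 0.250896
C = arccos(0.250896) ≈ 75.4695°

C = 75.47°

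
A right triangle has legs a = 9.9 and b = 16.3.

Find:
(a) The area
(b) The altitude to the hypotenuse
(a) The legs are perpendicular, so Area = ½·a·b = ½·9.9·16.3 = ½·161.37 = 80.685
(b) Hypotenuse c = √(a² + b²) = √(98.01 + 265.69) = √363.7 ≈ 19.0709
    Area = ½·c·h_c  ⇒  h_c = 2·Area/c = 161.37/19.0709 ≈ 8.46157

Area = 80.685, h_c = 8.462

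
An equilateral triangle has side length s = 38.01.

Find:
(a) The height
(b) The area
(a) The height splits the triangle into two 30-60-90 halves: h = s·√3/2 = 38.01·1.73205/2 ≈ 65.8353/2 ≈ 32.9176
(b) Area = (√3/4)·s² = (√3/4)·38.01² = (√3/4)·1444.7601 ≈ 0.433013·1444.7601 ≈ 625.599

Height = 32.92, Area = 625.6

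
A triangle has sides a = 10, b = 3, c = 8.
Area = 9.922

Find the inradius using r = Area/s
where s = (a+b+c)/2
s = (10 + 3 + 8)/2 = 21/2 = 10.5
r = Area/s = 9.922/10.5 ≈ 0.944952

r = 0.945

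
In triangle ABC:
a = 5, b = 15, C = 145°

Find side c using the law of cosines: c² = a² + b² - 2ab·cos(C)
c² = 5² + 15² − 2·5·15·cos(145°)
cos(145°) ≈ -0.819152
c² ≈ 25 + 225 − 150·(-0.819152) ≈ 250 + 122.873 ≈ 372.873
c ≈ √372.873 ≈ 19.3099

c = 19.31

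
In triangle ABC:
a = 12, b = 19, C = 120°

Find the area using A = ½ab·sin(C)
A = ½·a·b·sin(C) = ½·12·19·sin(120°)
sin(120°) ≈ 0.866025
A ≈ ½·228·0.866025 = 114·0.866025 ≈ 98.7269

Area = 98.73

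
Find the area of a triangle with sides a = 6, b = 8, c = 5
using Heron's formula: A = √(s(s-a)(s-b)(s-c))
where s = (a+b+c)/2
s = (6 + 8 + 5)/2 = 19/2 = 9.5
s − a = 3.5, s − b = 1.5, s − c = 4.5
s(s−a)(s−b)(s−c) = 9.5·3.5·1.5·4.5 = 224.4375
Area = √224.4375 ≈ 14.9812

s = 9.5, Area = 14.98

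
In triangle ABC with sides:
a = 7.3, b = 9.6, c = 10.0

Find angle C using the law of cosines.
c² = a² + b² − 2ab·cos(C)  ⇒  cos(C) = (a² + b² − c²)/(2ab)
cos(C) = (7.3² + 9.6² − 10.0²)/(2·7.3·9.6) = (53.29 + 92.16 − 100)/140.16 = 45.45/140.16 ≈ 0.324272
C = arccos(0.324272) ≈ 71.0785°

C = 71.08°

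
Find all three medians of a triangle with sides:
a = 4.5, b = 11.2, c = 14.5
Median formula: m_a = ½√(2b² + 2c² − a²) (and cyclically). a² = 20.25, b² = 125.44, c² = 210.25.
m_a = ½√(2·125.44 + 2·210.25 − 20.25) = ½√651.13 ≈ ½·25.5172 ≈ 12.7586
m_b = ½√(2·20.25 + 2·210.25 − 125.44) = ½√335.56 ≈ ½·18.3183 ≈ 9.15915
m_c = ½√(2·20.25 + 2·125.44 − 210.25) = ½√81.13 ≈ ½·9.00722 ≈ 4.50361

m_a = 12.76, m_b = 9.159, m_c = 4.504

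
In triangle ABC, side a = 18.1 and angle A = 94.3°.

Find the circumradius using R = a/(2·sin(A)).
R = a/(2·sin(A)) = 18.1/(2·sin(94.3°))
sin(94.3°) ≈ 0.997185
R ≈ 18.1/(2·0.997185) = 18.1/1.99437 ≈ 9.07555

R = 9.076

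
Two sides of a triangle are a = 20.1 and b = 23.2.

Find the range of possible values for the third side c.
Triangle inequality: |a − b| < c < a + b
|a − b| = |20.1 − 23.2| = 3.1
a + b = 20.1 + 23.2 = 43.3

3.1 < c < 43.3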